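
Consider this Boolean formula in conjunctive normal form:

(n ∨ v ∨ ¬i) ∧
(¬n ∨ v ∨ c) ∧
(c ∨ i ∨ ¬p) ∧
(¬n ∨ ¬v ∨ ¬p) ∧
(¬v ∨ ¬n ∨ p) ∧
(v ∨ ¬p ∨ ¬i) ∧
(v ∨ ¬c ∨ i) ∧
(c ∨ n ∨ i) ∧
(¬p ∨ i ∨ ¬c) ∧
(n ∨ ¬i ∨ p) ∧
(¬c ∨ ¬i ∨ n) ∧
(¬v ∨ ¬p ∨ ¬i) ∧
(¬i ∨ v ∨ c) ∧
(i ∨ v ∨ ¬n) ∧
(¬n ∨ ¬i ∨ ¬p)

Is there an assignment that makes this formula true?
Yes

Yes, the formula is satisfiable.

One satisfying assignment is: p=False, n=False, i=False, v=True, c=True

Verification: With this assignment, all 15 clauses evaluate to true.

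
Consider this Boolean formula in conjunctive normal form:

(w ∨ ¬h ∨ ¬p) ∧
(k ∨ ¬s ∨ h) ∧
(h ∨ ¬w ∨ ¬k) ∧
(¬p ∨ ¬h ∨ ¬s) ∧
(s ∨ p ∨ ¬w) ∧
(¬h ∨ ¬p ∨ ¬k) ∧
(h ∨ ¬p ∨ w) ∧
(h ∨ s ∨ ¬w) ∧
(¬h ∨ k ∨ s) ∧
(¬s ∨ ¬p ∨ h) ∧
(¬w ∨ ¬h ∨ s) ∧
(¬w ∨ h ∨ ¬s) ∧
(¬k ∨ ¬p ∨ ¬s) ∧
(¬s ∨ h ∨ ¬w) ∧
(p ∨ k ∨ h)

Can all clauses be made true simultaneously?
Yes

Yes, the formula is satisfiable.

One satisfying assignment is: h=False, k=True, p=False, s=False, w=False

Verification: With this assignment, all 15 clauses evaluate to true.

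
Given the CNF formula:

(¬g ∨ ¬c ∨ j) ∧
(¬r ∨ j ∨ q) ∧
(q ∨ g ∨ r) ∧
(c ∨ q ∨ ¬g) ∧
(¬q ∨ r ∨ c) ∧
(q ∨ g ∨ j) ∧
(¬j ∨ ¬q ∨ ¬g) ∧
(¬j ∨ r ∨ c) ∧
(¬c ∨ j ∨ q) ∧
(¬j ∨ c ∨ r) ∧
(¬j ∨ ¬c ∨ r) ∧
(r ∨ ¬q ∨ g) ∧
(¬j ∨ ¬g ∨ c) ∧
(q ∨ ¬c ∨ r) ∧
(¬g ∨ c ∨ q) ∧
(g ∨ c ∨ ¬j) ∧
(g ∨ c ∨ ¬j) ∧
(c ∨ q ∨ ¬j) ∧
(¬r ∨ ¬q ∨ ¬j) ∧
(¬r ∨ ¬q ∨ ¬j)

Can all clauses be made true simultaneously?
Yes

Yes, the formula is satisfiable.

One satisfying assignment is: c=True, g=False, r=True, q=False, j=True

Verification: With this assignment, all 20 clauses evaluate to true.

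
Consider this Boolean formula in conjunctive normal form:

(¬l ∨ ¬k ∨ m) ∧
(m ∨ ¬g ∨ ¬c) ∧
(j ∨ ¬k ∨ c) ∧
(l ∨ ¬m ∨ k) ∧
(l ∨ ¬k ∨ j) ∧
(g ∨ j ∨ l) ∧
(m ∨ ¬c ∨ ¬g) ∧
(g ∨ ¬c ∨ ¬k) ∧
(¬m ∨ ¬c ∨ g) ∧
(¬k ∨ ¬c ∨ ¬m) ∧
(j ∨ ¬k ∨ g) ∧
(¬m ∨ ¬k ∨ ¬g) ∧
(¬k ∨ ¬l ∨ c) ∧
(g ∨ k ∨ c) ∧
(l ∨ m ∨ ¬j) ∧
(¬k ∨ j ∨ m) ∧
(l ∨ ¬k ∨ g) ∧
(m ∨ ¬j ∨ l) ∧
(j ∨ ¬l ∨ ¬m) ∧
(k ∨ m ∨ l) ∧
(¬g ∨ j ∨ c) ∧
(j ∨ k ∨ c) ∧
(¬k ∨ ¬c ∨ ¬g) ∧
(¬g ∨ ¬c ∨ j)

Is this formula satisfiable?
Yes

Yes, the formula is satisfiable.

One satisfying assignment is: g=True, c=False, m=False, j=True, k=False, l=True

Verification: With this assignment, all 24 clauses evaluate to true.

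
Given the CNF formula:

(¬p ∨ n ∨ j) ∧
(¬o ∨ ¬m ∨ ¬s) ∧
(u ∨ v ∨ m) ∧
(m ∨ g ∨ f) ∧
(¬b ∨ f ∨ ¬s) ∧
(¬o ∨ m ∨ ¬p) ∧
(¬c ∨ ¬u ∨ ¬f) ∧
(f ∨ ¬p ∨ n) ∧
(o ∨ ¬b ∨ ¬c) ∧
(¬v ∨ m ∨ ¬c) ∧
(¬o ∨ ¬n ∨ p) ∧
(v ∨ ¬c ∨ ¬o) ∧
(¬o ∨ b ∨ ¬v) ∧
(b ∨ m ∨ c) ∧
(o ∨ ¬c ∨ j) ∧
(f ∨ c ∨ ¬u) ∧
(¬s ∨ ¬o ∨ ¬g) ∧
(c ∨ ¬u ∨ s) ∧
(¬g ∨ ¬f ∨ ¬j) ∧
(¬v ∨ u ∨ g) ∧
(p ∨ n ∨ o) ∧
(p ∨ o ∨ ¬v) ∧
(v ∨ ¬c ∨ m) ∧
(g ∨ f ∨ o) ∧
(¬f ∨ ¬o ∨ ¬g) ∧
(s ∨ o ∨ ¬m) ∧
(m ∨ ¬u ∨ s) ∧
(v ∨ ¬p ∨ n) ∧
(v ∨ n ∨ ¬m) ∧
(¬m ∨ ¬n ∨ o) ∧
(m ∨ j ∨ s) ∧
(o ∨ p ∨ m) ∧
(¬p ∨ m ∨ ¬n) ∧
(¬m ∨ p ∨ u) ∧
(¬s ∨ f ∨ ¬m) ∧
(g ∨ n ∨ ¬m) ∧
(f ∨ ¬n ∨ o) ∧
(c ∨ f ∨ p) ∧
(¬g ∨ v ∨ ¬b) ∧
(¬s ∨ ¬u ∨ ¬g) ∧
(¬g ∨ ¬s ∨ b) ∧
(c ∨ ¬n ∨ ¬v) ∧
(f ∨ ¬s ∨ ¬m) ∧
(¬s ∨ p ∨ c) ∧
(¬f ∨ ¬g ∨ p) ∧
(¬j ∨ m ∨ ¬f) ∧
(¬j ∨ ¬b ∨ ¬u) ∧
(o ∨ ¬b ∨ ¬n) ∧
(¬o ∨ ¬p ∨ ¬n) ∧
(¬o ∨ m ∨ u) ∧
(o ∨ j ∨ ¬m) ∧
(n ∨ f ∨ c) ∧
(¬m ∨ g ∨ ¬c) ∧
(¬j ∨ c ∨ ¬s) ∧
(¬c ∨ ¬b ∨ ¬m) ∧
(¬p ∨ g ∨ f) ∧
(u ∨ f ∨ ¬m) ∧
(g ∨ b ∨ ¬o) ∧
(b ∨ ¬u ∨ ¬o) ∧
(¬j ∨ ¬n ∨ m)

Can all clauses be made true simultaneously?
No

No, the formula is not satisfiable.

No assignment of truth values to the variables can make all 60 clauses true simultaneously.

The formula is UNSAT (unsatisfiable).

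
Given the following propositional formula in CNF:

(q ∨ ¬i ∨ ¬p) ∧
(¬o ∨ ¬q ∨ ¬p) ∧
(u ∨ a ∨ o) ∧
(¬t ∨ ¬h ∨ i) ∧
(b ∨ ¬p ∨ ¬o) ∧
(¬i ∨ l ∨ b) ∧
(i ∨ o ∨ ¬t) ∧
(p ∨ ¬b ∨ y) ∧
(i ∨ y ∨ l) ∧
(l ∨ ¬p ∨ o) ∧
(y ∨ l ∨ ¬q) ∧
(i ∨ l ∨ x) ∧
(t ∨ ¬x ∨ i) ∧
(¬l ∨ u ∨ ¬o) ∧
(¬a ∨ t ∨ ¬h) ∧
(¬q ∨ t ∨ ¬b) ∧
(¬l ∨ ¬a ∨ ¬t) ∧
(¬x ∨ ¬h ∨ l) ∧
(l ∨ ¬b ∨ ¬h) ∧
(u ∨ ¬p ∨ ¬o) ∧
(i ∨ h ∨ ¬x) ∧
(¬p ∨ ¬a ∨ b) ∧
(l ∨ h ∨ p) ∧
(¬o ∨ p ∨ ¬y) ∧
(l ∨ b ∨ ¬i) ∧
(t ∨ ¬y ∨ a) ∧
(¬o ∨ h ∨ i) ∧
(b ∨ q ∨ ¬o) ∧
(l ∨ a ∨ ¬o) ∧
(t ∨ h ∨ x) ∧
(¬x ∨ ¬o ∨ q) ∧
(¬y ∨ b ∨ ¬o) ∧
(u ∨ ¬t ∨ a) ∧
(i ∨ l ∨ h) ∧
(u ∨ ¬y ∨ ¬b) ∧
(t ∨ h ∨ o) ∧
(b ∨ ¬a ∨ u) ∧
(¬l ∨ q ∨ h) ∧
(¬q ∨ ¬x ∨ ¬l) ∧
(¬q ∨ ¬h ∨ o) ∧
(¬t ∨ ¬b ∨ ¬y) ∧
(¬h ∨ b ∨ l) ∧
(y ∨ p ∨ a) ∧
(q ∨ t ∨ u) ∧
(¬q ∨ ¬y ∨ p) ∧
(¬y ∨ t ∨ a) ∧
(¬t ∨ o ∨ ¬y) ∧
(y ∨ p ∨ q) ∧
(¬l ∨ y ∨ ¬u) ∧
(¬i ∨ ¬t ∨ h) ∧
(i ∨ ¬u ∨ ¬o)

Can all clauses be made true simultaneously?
No

No, the formula is not satisfiable.

No assignment of truth values to the variables can make all 51 clauses true simultaneously.

The formula is UNSAT (unsatisfiable).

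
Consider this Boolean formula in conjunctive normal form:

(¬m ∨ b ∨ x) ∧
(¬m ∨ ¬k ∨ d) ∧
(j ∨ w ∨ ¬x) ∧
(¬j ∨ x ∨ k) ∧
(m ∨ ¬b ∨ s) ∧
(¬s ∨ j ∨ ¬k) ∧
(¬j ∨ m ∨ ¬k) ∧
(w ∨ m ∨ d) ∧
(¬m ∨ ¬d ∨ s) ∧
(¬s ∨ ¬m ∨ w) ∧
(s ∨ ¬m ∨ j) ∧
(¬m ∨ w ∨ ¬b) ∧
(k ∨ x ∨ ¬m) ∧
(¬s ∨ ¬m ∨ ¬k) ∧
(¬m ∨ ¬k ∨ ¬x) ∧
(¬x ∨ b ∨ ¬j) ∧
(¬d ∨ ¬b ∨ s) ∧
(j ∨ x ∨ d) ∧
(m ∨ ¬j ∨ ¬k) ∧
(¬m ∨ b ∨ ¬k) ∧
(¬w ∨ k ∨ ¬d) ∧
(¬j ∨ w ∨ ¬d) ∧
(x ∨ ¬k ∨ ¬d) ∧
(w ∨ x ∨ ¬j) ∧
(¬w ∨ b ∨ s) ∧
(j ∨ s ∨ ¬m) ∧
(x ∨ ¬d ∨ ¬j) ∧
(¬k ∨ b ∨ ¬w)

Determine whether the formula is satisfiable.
Yes

Yes, the formula is satisfiable.

One satisfying assignment is: s=False, d=True, x=False, b=False, w=False, j=False, k=False, m=False

Verification: With this assignment, all 28 clauses evaluate to true.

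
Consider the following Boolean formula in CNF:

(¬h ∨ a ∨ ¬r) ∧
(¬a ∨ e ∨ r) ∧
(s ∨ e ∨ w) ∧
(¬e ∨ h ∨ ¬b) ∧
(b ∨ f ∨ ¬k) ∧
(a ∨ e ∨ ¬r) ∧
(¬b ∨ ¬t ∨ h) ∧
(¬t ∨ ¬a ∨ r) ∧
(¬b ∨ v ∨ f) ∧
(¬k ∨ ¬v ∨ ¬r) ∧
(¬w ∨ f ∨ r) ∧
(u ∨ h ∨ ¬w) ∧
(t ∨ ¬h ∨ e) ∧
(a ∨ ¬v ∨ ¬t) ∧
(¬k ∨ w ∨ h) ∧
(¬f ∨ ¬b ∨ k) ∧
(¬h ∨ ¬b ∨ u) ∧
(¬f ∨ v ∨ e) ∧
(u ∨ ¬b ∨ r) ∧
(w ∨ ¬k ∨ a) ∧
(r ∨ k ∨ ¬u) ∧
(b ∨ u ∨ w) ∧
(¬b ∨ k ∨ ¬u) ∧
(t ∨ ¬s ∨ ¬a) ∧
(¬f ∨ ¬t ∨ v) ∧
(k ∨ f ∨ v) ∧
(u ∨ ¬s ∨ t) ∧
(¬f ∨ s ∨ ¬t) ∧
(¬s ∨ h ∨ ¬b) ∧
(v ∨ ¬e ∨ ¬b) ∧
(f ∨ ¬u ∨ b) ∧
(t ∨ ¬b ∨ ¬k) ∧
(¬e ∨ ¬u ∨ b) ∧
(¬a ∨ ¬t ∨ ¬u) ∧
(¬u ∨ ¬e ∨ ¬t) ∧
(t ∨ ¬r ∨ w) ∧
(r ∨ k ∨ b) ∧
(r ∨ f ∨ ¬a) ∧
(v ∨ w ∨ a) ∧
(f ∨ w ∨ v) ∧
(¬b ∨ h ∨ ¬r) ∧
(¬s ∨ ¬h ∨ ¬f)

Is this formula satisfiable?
Yes

Yes, the formula is satisfiable.

One satisfying assignment is: v=False, s=False, b=False, f=True, h=True, k=False, w=True, u=False, a=True, r=True, t=False, e=True

Verification: With this assignment, all 42 clauses evaluate to true.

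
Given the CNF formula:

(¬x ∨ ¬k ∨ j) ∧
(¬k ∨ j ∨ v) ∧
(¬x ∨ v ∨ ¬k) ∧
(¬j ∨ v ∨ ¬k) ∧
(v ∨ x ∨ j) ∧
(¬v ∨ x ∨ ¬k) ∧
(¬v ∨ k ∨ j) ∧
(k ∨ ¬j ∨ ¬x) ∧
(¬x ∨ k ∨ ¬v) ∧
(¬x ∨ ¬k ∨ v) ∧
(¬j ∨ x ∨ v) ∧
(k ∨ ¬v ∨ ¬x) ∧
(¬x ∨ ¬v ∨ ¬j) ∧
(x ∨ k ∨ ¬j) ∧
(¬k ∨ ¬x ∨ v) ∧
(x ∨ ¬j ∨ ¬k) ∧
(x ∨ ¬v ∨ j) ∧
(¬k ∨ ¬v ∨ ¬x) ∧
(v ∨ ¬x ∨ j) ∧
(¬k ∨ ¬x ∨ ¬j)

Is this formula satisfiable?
No

No, the formula is not satisfiable.

No assignment of truth values to the variables can make all 20 clauses true simultaneously.

The formula is UNSAT (unsatisfiable).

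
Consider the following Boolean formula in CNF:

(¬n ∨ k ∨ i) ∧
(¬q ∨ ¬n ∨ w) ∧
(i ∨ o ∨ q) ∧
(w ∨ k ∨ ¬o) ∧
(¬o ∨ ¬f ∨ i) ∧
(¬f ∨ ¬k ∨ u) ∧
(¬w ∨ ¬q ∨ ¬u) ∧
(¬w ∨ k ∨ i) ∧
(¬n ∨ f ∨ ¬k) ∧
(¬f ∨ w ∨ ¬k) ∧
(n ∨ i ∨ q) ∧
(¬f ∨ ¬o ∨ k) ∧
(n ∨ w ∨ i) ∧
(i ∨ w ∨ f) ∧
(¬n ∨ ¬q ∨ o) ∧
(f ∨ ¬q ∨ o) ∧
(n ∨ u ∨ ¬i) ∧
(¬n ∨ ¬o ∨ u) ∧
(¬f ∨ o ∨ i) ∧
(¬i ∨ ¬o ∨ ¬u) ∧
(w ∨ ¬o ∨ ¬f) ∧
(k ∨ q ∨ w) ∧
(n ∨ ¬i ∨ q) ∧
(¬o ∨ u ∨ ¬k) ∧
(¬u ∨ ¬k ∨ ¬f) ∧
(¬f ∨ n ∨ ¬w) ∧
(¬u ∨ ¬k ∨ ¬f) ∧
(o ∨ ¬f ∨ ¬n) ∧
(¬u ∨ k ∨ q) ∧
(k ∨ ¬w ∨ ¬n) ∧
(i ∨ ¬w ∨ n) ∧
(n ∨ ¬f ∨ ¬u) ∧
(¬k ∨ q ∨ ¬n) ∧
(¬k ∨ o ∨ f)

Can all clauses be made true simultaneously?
No

No, the formula is not satisfiable.

No assignment of truth values to the variables can make all 34 clauses true simultaneously.

The formula is UNSAT (unsatisfiable).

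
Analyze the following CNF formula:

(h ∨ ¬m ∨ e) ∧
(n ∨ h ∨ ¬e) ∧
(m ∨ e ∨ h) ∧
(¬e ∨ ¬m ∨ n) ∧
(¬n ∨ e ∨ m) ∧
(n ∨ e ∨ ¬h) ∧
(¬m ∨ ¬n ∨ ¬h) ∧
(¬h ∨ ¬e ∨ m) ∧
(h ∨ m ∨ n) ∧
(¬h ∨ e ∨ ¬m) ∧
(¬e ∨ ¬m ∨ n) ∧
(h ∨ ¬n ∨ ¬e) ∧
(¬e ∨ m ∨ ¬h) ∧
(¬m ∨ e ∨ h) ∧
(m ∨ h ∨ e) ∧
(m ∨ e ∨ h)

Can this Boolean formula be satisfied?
No

No, the formula is not satisfiable.

No assignment of truth values to the variables can make all 16 clauses true simultaneously.

The formula is UNSAT (unsatisfiable).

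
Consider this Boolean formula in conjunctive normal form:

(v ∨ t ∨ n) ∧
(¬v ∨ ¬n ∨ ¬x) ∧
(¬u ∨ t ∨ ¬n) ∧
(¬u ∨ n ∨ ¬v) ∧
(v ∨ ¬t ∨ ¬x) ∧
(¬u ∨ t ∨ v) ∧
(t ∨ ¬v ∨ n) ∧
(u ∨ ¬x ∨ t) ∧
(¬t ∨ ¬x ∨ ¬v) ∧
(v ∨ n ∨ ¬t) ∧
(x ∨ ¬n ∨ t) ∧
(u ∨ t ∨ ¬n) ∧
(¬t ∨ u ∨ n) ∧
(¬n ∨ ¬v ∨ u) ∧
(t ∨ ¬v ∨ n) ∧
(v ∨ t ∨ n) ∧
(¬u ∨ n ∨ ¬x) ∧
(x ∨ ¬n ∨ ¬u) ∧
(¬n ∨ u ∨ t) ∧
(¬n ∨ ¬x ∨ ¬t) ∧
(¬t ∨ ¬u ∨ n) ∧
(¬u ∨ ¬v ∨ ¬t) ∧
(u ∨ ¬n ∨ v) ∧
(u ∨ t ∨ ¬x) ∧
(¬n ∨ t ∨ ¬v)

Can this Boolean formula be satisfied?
No

No, the formula is not satisfiable.

No assignment of truth values to the variables can make all 25 clauses true simultaneously.

The formula is UNSAT (unsatisfiable).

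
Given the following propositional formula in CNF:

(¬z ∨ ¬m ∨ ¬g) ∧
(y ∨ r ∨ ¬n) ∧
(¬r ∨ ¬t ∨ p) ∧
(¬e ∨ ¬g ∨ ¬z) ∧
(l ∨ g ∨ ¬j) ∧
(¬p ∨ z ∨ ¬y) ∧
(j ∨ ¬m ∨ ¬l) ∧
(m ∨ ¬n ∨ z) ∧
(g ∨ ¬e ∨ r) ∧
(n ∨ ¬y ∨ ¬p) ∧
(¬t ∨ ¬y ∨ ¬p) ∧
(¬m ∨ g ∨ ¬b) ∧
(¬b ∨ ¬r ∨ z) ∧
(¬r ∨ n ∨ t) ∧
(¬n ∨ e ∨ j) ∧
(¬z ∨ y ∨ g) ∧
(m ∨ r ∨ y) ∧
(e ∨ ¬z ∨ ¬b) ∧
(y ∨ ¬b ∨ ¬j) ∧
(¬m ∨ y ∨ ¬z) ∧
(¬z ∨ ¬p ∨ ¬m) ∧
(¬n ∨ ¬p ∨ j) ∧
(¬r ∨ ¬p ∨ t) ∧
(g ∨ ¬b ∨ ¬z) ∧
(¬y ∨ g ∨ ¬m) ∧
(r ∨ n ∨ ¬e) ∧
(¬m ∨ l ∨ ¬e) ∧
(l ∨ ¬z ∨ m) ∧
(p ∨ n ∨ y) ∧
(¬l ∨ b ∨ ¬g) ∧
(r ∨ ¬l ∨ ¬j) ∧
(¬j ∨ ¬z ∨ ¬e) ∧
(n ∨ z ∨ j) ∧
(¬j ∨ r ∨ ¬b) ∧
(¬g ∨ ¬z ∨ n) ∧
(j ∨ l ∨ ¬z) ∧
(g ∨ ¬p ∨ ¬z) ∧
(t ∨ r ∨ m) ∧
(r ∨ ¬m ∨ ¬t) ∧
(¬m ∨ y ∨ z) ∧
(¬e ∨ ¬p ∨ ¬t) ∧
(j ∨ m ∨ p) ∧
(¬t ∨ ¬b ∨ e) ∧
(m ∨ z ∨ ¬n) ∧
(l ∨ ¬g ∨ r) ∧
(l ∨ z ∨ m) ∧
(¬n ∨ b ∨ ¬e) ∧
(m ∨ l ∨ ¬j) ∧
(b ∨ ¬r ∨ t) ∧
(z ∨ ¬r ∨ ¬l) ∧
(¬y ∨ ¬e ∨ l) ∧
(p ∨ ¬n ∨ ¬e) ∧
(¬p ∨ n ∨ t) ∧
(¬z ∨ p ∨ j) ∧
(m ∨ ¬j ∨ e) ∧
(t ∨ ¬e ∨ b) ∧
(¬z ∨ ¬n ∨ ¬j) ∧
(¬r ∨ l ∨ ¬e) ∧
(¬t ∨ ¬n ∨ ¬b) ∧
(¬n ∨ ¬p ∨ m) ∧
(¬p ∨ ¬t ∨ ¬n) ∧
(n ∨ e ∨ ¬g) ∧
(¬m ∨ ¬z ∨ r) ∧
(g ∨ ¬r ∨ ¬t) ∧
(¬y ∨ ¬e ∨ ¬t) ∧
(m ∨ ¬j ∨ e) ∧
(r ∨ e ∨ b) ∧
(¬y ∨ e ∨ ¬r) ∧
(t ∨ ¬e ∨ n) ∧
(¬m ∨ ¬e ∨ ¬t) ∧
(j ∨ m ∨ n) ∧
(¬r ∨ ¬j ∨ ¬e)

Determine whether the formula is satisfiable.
No

No, the formula is not satisfiable.

No assignment of truth values to the variables can make all 72 clauses true simultaneously.

The formula is UNSAT (unsatisfiable).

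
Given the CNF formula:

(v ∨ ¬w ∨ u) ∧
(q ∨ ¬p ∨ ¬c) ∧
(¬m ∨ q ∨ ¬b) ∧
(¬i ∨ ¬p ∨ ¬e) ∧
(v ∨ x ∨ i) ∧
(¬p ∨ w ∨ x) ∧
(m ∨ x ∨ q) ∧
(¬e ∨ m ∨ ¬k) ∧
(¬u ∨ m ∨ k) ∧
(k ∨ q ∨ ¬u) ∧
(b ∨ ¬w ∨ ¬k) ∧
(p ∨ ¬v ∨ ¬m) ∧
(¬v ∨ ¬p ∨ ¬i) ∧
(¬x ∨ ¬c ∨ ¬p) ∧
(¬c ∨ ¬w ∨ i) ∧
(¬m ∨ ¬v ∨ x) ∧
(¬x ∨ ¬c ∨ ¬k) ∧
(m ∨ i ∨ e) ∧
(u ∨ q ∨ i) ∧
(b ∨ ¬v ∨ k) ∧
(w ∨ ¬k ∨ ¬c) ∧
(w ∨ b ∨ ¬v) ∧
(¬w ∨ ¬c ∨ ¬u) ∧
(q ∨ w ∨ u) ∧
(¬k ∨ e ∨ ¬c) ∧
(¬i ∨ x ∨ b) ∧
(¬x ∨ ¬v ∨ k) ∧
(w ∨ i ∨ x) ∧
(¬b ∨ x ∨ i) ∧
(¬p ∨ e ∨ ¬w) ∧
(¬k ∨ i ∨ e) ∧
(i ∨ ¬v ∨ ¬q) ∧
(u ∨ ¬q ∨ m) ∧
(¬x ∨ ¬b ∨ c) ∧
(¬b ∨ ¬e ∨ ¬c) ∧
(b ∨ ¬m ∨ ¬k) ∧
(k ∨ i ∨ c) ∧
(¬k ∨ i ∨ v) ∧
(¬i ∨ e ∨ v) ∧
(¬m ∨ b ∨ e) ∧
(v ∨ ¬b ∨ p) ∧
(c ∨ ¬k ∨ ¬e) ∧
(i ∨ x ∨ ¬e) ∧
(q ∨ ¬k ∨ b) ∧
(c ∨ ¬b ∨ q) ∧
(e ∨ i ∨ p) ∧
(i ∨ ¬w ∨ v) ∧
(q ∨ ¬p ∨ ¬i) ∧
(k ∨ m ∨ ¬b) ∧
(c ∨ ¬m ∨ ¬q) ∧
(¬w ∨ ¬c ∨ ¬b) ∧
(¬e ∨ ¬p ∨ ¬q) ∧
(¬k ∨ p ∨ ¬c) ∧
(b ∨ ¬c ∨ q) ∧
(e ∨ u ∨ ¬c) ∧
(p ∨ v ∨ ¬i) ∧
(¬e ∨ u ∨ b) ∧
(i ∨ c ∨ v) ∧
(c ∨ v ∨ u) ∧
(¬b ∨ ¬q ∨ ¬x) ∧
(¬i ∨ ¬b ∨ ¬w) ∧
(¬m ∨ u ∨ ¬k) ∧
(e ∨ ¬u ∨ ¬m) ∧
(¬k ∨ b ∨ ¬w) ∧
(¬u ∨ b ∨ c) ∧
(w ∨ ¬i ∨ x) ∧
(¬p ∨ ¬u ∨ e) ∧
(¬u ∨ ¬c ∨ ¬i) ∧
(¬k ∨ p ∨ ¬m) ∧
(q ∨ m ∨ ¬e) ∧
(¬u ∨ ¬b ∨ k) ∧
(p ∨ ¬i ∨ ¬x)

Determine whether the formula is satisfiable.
Yes

Yes, the formula is satisfiable.

One satisfying assignment is: e=True, v=False, p=False, c=True, q=True, k=False, m=True, w=False, x=True, u=True, b=False, i=False

Verification: With this assignment, all 72 clauses evaluate to true.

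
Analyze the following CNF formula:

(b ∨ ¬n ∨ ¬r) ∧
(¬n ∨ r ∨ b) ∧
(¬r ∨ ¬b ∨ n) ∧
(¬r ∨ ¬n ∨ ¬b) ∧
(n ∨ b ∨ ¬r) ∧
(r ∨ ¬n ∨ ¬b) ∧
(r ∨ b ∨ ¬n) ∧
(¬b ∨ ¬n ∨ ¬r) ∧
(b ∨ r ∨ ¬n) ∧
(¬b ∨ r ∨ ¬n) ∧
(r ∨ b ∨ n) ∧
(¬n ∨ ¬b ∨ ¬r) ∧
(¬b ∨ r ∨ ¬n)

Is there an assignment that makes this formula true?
Yes

Yes, the formula is satisfiable.

One satisfying assignment is: n=False, b=True, r=False

Verification: With this assignment, all 13 clauses evaluate to true.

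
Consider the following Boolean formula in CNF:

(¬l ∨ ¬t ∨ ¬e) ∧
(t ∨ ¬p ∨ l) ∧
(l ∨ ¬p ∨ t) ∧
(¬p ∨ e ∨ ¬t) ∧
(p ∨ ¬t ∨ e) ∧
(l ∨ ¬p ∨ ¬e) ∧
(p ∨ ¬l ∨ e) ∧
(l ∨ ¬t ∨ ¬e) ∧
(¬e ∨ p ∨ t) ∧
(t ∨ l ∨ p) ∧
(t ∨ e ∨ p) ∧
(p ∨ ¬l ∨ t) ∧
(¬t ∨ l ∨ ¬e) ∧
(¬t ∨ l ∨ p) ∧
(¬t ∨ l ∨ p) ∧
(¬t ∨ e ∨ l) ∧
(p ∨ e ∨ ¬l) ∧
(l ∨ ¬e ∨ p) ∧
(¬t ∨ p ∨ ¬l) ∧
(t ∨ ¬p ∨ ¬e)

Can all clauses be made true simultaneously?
Yes

Yes, the formula is satisfiable.

One satisfying assignment is: t=False, l=True, p=True, e=False

Verification: With this assignment, all 20 clauses evaluate to true.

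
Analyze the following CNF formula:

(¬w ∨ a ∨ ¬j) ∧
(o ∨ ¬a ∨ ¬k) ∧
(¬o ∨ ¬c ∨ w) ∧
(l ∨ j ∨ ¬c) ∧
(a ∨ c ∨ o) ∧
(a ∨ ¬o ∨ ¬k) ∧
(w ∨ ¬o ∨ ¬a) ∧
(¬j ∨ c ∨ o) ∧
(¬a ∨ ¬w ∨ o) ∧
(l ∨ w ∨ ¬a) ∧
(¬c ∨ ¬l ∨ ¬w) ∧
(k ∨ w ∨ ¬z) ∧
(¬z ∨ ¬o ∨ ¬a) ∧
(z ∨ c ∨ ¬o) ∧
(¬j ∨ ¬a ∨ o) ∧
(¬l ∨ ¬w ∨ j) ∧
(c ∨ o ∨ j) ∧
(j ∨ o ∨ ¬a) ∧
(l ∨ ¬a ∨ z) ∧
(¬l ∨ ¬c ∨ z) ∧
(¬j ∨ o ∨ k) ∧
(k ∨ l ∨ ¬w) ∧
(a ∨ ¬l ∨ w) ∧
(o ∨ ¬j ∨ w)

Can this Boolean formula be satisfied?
No

No, the formula is not satisfiable.

No assignment of truth values to the variables can make all 24 clauses true simultaneously.

The formula is UNSAT (unsatisfiable).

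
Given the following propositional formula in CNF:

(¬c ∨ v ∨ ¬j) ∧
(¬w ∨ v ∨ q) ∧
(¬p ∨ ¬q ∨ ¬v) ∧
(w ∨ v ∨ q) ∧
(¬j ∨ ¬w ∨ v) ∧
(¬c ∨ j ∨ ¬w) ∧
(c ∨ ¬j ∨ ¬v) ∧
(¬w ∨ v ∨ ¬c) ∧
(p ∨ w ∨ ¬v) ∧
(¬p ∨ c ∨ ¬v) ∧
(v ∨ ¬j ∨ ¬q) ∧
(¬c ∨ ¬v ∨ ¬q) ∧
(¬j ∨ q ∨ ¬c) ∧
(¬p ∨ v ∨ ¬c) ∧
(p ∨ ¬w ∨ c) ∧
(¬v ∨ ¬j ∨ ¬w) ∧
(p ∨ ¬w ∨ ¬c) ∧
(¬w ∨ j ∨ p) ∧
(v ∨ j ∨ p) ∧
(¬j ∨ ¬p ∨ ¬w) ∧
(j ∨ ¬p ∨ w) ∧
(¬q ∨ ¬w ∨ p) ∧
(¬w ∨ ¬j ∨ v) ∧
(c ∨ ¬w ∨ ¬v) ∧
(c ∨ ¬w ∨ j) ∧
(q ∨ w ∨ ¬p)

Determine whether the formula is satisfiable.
No

No, the formula is not satisfiable.

No assignment of truth values to the variables can make all 26 clauses true simultaneously.

The formula is UNSAT (unsatisfiable).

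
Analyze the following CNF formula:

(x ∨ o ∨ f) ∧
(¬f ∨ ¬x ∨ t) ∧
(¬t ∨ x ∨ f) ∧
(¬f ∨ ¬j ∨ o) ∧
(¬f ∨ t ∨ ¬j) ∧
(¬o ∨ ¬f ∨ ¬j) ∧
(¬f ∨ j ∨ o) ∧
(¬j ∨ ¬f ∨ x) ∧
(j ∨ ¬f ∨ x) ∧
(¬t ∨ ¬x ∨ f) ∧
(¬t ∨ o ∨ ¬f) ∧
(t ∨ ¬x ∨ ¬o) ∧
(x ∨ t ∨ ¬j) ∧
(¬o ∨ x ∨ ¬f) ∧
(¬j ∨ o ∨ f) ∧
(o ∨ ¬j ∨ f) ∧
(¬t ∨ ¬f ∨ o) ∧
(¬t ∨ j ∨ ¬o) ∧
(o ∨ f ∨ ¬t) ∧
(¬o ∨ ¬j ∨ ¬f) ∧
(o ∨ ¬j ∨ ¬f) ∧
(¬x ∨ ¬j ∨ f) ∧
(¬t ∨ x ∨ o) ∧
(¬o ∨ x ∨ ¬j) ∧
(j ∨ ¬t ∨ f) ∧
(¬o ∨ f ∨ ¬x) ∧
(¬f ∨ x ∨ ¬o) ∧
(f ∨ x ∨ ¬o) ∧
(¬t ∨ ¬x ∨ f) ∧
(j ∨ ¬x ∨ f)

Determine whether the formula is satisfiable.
No

No, the formula is not satisfiable.

No assignment of truth values to the variables can make all 30 clauses true simultaneously.

The formula is UNSAT (unsatisfiable).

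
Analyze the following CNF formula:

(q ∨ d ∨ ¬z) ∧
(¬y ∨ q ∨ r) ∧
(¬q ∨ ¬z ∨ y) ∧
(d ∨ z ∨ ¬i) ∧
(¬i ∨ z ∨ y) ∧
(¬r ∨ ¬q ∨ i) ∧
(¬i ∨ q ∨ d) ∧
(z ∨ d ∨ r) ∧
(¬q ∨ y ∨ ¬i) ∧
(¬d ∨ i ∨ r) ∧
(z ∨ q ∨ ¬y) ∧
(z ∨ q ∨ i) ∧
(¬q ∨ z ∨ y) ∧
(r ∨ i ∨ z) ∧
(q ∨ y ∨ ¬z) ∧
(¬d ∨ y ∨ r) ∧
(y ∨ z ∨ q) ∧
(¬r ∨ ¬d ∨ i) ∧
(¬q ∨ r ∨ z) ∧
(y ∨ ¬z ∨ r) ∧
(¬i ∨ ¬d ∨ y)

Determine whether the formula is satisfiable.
Yes

Yes, the formula is satisfiable.

One satisfying assignment is: y=True, i=True, d=True, z=False, q=True, r=True

Verification: With this assignment, all 21 clauses evaluate to true.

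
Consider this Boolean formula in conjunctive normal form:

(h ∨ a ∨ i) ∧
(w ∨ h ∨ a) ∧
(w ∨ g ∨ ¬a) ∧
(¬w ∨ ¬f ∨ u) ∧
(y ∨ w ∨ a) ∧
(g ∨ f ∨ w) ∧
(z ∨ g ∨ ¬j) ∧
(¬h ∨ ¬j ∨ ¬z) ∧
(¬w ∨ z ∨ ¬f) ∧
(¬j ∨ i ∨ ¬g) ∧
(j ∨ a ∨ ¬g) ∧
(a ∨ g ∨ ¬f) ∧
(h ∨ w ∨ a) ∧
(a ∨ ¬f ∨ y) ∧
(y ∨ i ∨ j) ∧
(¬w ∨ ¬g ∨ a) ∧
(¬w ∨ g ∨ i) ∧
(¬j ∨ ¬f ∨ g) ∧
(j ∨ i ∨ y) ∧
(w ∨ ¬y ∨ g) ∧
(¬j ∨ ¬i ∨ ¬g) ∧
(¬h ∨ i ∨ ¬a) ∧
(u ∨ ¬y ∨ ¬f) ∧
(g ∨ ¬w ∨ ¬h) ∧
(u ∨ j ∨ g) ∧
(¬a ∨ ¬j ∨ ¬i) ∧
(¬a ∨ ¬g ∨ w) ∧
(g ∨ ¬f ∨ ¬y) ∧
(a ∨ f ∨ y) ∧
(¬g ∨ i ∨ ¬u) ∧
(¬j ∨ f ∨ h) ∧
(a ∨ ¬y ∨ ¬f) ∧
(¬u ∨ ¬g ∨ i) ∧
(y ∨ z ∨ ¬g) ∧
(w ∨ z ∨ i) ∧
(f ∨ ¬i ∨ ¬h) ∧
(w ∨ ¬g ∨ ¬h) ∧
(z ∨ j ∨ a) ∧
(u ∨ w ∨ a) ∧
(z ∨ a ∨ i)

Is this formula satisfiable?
Yes

Yes, the formula is satisfiable.

One satisfying assignment is: a=True, g=False, u=True, i=True, y=False, z=False, w=True, f=False, j=False, h=False

Verification: With this assignment, all 40 clauses evaluate to true.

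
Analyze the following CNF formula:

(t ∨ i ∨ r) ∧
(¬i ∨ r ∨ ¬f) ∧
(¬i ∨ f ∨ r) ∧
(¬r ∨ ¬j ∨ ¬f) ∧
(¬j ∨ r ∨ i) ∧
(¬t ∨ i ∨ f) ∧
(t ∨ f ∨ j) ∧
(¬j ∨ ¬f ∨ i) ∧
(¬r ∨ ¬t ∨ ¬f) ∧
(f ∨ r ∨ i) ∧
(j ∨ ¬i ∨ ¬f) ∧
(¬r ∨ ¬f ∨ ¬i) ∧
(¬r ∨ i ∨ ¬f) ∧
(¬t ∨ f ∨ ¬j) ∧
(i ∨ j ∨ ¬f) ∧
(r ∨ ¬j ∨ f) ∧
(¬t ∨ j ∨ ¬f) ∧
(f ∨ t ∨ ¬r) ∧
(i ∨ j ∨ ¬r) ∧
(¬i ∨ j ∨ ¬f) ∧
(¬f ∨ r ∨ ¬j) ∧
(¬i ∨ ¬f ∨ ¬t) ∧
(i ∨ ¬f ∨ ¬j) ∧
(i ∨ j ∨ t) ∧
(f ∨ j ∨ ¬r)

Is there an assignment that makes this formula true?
No

No, the formula is not satisfiable.

No assignment of truth values to the variables can make all 25 clauses true simultaneously.

The formula is UNSAT (unsatisfiable).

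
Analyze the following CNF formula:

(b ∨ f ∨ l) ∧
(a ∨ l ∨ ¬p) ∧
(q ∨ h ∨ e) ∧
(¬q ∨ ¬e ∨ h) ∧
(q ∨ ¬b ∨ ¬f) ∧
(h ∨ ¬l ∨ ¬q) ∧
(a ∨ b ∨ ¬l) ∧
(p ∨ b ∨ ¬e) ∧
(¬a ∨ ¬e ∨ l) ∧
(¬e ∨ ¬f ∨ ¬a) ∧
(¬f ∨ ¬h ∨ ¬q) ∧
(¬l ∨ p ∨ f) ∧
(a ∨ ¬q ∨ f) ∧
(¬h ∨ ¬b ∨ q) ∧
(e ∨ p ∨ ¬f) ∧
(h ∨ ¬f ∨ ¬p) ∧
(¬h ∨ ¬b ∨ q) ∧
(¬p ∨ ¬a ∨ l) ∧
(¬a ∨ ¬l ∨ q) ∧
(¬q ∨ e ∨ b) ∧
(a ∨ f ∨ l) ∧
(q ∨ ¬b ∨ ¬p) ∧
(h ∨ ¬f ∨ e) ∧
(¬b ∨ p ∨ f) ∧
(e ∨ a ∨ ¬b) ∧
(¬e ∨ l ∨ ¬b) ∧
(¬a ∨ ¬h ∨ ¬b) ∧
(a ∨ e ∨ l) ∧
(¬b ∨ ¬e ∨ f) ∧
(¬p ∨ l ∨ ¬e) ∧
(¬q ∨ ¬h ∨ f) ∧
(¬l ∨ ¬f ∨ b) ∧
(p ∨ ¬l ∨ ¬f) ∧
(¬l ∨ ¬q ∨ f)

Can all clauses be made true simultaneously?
No

No, the formula is not satisfiable.

No assignment of truth values to the variables can make all 34 clauses true simultaneously.

The formula is UNSAT (unsatisfiable).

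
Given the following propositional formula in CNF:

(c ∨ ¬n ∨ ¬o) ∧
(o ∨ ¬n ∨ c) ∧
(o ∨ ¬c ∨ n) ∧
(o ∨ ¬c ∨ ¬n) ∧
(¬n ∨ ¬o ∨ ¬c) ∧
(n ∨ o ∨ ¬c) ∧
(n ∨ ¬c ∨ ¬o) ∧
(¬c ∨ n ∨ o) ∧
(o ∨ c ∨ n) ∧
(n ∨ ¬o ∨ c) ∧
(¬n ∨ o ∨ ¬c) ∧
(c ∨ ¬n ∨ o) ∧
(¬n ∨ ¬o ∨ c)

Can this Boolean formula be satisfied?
No

No, the formula is not satisfiable.

No assignment of truth values to the variables can make all 13 clauses true simultaneously.

The formula is UNSAT (unsatisfiable).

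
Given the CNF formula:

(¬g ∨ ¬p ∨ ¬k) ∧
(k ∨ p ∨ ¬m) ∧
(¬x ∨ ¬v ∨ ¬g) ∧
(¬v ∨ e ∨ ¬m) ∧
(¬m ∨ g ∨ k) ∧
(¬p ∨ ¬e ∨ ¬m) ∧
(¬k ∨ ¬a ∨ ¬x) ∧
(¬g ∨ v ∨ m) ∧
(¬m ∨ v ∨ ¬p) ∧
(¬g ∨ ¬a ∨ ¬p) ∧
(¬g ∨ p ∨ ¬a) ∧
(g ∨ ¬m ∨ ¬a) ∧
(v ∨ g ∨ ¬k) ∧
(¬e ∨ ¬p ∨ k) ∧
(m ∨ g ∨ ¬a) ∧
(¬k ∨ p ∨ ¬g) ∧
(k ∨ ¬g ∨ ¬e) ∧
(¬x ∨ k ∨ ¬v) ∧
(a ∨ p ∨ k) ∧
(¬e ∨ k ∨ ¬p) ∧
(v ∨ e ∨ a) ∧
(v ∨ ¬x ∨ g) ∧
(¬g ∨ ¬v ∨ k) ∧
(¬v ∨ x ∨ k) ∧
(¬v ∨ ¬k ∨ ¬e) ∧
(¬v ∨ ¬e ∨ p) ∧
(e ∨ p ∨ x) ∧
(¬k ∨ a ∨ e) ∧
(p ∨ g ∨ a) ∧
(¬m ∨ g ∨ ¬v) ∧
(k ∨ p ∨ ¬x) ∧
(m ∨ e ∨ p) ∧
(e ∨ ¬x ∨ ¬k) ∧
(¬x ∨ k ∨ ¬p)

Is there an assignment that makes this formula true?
No

No, the formula is not satisfiable.

No assignment of truth values to the variables can make all 34 clauses true simultaneously.

The formula is UNSAT (unsatisfiable).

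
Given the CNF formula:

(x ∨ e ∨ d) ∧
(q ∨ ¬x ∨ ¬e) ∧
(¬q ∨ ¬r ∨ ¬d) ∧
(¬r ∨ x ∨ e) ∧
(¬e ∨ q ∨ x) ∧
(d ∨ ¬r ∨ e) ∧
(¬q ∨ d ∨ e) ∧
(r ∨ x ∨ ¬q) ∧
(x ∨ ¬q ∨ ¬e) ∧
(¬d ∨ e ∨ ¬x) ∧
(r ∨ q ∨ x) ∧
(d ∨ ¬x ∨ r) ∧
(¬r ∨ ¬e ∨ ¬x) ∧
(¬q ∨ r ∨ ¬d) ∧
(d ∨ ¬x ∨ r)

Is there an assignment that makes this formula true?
No

No, the formula is not satisfiable.

No assignment of truth values to the variables can make all 15 clauses true simultaneously.

The formula is UNSAT (unsatisfiable).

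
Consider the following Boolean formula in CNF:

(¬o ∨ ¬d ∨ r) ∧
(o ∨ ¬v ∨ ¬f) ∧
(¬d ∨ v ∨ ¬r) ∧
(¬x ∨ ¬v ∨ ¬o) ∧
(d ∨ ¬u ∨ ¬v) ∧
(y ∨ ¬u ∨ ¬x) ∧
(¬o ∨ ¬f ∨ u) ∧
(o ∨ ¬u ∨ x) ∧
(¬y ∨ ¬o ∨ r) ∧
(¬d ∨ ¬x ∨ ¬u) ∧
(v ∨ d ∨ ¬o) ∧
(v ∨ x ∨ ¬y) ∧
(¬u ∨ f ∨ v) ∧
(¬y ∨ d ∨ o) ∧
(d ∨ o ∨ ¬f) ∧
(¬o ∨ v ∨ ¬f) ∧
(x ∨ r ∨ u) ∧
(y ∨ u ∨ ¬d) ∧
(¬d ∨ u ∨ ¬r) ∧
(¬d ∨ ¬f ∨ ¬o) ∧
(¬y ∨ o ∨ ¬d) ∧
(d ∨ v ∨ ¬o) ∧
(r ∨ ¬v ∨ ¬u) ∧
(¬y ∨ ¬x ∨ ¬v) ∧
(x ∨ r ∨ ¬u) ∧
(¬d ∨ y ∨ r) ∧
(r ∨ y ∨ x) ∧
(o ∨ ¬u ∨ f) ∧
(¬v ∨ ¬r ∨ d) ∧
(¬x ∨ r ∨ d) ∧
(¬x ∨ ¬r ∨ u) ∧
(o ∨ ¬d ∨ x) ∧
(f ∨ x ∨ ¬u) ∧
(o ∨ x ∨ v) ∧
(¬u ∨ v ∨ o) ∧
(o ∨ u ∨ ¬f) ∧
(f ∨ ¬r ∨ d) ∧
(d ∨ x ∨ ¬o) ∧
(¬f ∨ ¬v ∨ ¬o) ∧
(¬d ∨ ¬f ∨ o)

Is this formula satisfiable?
No

No, the formula is not satisfiable.

No assignment of truth values to the variables can make all 40 clauses true simultaneously.

The formula is UNSAT (unsatisfiable).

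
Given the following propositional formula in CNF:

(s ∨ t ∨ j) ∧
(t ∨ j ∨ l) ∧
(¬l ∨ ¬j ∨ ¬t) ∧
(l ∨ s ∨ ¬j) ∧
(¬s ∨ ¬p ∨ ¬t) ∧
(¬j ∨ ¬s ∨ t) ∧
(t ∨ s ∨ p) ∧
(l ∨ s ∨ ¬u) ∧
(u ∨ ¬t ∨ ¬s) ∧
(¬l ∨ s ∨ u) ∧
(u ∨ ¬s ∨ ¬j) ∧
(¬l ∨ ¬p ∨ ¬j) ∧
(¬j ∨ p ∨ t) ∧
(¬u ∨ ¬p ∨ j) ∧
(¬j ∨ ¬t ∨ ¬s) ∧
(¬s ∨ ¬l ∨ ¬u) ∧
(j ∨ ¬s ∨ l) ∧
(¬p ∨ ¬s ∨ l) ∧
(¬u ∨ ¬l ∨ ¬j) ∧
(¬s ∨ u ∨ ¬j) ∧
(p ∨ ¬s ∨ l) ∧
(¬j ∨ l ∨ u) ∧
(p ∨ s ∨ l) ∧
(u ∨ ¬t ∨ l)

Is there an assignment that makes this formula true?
Yes

Yes, the formula is satisfiable.

One satisfying assignment is: l=True, s=False, j=False, u=True, t=True, p=False

Verification: With this assignment, all 24 clauses evaluate to true.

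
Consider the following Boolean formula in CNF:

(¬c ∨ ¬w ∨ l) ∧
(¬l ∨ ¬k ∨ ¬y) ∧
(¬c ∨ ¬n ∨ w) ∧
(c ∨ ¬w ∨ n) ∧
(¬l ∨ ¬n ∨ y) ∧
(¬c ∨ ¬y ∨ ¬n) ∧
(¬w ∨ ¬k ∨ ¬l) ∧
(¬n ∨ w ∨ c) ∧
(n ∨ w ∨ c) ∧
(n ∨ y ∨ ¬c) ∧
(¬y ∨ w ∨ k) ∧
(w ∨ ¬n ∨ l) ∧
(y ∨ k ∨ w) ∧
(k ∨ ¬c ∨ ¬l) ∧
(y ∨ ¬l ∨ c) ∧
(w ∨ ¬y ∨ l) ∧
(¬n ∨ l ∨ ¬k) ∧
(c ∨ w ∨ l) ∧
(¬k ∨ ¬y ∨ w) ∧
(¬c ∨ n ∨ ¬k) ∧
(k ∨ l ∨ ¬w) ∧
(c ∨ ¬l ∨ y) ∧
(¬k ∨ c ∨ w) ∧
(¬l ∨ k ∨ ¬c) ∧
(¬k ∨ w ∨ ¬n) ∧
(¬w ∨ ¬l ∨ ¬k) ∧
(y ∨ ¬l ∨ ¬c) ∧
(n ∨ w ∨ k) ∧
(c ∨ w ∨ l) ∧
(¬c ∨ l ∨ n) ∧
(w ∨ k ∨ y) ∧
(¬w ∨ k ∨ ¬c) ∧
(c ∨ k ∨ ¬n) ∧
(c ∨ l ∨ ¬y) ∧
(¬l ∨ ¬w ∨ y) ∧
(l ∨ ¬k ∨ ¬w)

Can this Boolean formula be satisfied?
No

No, the formula is not satisfiable.

No assignment of truth values to the variables can make all 36 clauses true simultaneously.

The formula is UNSAT (unsatisfiable).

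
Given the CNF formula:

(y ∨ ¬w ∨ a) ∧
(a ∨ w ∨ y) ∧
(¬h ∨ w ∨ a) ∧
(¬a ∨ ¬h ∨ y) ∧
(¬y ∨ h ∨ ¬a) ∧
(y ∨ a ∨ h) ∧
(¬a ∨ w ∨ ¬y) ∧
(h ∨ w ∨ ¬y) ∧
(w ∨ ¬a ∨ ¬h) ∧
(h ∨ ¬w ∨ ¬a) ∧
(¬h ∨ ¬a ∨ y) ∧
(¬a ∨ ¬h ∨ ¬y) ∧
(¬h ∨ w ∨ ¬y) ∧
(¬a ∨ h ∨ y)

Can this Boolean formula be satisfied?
Yes

Yes, the formula is satisfiable.

One satisfying assignment is: w=True, a=False, y=True, h=False

Verification: With this assignment, all 14 clauses evaluate to true.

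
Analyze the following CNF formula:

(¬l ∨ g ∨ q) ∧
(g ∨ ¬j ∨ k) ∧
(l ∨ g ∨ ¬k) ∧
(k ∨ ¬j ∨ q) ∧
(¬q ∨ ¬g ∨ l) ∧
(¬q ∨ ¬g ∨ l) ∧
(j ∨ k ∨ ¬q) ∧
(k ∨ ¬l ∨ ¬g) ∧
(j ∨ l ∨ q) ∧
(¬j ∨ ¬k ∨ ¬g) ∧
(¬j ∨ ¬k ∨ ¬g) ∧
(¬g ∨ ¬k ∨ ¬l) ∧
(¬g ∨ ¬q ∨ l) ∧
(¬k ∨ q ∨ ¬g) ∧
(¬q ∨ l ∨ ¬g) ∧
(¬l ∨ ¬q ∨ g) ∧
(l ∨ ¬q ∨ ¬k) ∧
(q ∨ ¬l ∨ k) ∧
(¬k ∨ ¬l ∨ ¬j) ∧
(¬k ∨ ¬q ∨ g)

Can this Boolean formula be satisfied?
No

No, the formula is not satisfiable.

No assignment of truth values to the variables can make all 20 clauses true simultaneously.

The formula is UNSAT (unsatisfiable).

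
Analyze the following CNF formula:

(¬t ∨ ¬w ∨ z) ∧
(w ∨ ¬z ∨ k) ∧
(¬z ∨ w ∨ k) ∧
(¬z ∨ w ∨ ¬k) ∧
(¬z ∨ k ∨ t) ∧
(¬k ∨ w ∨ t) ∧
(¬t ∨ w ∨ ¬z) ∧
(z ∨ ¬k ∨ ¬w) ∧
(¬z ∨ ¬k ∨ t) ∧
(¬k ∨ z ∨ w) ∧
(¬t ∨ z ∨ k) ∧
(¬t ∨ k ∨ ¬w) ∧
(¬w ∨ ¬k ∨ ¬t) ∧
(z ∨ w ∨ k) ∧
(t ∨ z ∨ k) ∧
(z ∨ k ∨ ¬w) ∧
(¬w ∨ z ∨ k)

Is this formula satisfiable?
No

No, the formula is not satisfiable.

No assignment of truth values to the variables can make all 17 clauses true simultaneously.

The formula is UNSAT (unsatisfiable).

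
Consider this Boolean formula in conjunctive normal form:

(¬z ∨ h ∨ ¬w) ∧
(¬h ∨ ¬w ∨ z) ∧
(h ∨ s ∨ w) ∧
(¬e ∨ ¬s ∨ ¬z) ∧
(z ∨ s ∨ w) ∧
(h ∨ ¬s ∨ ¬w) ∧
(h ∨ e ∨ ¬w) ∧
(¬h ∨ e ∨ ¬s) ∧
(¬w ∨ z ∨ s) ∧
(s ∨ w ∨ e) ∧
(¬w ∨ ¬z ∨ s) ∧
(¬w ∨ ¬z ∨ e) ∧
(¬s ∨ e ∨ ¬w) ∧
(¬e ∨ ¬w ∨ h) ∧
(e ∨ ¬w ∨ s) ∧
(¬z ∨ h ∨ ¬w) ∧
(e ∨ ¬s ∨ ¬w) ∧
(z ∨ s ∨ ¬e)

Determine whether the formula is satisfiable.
Yes

Yes, the formula is satisfiable.

One satisfying assignment is: e=False, w=False, z=False, s=True, h=False

Verification: With this assignment, all 18 clauses evaluate to true.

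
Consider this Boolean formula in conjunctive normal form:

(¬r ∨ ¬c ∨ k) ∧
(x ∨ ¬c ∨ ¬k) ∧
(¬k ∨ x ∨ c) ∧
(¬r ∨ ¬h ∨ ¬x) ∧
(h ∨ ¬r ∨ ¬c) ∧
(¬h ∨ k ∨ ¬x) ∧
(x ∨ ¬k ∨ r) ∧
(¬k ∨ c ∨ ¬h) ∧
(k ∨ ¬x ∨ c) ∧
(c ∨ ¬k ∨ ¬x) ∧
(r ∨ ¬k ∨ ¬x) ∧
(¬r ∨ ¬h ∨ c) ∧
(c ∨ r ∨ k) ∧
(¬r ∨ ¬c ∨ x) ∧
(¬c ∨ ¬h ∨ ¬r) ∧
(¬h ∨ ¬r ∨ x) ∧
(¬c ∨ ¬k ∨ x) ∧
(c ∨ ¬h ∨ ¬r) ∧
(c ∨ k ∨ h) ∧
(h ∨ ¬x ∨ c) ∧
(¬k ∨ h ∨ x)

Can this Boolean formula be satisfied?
Yes

Yes, the formula is satisfiable.

One satisfying assignment is: x=False, h=False, r=False, c=True, k=False

Verification: With this assignment, all 21 clauses evaluate to true.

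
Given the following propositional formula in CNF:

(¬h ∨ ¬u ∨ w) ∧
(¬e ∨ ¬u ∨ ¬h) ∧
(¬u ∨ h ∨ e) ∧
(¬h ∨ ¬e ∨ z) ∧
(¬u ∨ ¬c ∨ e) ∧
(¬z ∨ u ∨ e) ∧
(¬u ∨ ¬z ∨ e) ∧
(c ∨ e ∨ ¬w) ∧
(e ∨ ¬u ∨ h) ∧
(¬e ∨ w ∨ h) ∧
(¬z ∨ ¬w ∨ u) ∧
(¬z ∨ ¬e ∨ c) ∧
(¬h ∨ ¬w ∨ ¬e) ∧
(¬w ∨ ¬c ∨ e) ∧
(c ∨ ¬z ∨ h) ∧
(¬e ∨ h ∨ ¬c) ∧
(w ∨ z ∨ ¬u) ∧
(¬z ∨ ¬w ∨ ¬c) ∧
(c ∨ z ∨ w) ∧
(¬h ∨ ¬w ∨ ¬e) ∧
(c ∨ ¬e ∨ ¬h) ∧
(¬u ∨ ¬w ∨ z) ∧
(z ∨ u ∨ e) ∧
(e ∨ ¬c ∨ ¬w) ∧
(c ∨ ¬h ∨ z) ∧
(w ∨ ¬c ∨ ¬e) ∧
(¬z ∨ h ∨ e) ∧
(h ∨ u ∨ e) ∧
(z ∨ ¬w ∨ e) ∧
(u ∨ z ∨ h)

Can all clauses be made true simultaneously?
No

No, the formula is not satisfiable.

No assignment of truth values to the variables can make all 30 clauses true simultaneously.

The formula is UNSAT (unsatisfiable).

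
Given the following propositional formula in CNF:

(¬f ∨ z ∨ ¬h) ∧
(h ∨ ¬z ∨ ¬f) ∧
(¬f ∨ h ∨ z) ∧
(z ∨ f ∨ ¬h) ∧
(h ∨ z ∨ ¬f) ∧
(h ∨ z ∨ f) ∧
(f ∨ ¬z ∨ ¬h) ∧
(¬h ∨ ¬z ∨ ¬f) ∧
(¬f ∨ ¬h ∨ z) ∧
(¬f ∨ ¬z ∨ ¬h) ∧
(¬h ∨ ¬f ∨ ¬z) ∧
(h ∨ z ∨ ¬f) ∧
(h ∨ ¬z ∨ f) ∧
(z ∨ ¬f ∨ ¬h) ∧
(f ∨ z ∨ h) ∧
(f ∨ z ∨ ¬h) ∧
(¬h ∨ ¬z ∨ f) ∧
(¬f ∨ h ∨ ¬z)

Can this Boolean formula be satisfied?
No

No, the formula is not satisfiable.

No assignment of truth values to the variables can make all 18 clauses true simultaneously.

The formula is UNSAT (unsatisfiable).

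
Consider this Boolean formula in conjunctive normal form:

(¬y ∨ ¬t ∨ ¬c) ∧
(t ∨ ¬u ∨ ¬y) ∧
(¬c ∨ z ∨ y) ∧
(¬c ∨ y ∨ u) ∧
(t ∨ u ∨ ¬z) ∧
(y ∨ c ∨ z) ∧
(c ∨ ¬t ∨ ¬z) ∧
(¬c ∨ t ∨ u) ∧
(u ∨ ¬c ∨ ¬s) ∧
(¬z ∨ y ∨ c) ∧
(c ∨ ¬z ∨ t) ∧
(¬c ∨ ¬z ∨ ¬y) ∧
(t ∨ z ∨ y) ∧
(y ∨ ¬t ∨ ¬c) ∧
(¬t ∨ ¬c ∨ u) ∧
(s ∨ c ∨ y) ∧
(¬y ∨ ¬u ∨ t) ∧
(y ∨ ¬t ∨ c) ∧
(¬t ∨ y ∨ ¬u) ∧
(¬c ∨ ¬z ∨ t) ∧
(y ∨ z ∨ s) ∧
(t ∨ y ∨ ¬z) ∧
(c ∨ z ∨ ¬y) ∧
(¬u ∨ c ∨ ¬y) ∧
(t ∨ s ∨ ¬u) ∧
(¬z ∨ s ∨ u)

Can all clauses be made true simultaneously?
No

No, the formula is not satisfiable.

No assignment of truth values to the variables can make all 26 clauses true simultaneously.

The formula is UNSAT (unsatisfiable).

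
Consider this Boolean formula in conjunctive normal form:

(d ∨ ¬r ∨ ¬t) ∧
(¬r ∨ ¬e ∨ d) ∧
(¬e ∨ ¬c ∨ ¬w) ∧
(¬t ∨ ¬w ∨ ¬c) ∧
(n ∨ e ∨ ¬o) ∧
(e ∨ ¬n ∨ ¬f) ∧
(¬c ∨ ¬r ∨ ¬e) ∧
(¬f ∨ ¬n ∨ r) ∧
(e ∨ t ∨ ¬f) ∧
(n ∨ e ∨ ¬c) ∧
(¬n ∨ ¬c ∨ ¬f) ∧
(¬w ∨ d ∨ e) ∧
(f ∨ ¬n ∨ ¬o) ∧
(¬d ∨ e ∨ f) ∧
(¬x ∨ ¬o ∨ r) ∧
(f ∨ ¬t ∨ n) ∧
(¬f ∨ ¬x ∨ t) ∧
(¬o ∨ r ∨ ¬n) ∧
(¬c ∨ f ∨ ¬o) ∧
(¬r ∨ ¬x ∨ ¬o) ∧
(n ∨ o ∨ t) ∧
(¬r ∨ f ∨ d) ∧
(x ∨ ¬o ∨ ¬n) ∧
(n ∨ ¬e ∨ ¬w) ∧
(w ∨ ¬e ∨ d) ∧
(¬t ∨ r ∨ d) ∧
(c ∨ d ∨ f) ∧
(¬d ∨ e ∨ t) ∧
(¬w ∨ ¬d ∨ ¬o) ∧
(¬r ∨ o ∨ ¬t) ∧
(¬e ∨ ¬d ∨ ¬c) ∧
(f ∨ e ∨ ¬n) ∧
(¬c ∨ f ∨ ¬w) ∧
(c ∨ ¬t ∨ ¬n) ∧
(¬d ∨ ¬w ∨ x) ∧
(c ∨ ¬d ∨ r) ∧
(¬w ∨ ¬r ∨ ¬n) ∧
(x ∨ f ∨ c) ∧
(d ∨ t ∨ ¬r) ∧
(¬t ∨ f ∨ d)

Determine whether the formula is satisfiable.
Yes

Yes, the formula is satisfiable.

One satisfying assignment is: t=False, c=False, e=True, r=True, f=True, n=True, o=False, d=True, x=False, w=False

Verification: With this assignment, all 40 clauses evaluate to true.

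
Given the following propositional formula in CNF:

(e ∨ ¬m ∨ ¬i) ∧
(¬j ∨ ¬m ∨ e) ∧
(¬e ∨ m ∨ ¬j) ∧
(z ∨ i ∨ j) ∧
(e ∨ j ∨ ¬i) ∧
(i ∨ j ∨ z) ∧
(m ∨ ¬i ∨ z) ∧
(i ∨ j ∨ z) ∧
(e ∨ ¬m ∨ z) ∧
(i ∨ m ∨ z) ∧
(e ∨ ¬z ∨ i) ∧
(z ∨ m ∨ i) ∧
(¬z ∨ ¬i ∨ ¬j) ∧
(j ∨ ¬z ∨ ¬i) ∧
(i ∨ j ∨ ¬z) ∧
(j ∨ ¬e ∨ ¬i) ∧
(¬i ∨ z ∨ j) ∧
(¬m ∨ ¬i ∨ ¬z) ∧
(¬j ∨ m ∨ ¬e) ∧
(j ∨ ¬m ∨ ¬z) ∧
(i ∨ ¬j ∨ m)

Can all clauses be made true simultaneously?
Yes

Yes, the formula is satisfiable.

One satisfying assignment is: e=True, i=True, z=False, j=True, m=True

Verification: With this assignment, all 21 clauses evaluate to true.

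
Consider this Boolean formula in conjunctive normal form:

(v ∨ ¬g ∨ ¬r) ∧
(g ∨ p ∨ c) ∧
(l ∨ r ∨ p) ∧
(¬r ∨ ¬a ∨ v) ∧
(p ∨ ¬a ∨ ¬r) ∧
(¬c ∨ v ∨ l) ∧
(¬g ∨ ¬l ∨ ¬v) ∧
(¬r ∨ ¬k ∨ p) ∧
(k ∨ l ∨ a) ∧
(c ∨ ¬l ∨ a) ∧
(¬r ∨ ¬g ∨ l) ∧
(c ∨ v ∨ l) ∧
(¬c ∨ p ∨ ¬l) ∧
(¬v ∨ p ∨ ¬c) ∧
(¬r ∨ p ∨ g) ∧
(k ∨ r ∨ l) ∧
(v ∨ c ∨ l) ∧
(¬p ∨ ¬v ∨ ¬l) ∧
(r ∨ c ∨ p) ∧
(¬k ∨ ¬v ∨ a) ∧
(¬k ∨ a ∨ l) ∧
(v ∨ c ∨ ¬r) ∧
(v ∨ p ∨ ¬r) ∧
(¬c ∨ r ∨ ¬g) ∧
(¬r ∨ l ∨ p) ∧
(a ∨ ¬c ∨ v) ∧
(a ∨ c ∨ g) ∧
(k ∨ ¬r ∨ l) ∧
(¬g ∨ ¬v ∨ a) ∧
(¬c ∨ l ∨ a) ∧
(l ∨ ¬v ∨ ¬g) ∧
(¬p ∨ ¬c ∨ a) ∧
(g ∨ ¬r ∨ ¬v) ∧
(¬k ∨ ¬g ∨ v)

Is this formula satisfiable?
Yes

Yes, the formula is satisfiable.

One satisfying assignment is: a=True, g=False, c=False, v=True, r=False, l=False, k=True, p=True

Verification: With this assignment, all 34 clauses evaluate to true.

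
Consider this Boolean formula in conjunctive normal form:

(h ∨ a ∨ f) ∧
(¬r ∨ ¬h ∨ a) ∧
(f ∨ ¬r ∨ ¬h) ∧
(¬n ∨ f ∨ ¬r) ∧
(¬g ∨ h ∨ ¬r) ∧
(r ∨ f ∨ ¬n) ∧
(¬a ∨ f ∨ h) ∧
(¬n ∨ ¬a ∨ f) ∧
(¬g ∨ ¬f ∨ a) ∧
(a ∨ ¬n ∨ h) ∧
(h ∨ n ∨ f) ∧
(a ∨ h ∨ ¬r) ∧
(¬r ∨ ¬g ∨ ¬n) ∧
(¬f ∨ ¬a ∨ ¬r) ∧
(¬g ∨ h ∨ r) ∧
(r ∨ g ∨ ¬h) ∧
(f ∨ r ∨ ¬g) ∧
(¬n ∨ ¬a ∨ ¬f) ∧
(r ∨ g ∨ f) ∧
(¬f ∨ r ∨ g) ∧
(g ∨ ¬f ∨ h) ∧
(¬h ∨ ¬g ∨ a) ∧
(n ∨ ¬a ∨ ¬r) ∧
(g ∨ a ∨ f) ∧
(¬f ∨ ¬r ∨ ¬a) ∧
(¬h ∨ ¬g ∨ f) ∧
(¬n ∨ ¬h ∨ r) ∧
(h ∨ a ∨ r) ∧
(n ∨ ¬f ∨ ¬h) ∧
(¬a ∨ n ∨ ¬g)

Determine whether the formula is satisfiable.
No

No, the formula is not satisfiable.

No assignment of truth values to the variables can make all 30 clauses true simultaneously.

The formula is UNSAT (unsatisfiable).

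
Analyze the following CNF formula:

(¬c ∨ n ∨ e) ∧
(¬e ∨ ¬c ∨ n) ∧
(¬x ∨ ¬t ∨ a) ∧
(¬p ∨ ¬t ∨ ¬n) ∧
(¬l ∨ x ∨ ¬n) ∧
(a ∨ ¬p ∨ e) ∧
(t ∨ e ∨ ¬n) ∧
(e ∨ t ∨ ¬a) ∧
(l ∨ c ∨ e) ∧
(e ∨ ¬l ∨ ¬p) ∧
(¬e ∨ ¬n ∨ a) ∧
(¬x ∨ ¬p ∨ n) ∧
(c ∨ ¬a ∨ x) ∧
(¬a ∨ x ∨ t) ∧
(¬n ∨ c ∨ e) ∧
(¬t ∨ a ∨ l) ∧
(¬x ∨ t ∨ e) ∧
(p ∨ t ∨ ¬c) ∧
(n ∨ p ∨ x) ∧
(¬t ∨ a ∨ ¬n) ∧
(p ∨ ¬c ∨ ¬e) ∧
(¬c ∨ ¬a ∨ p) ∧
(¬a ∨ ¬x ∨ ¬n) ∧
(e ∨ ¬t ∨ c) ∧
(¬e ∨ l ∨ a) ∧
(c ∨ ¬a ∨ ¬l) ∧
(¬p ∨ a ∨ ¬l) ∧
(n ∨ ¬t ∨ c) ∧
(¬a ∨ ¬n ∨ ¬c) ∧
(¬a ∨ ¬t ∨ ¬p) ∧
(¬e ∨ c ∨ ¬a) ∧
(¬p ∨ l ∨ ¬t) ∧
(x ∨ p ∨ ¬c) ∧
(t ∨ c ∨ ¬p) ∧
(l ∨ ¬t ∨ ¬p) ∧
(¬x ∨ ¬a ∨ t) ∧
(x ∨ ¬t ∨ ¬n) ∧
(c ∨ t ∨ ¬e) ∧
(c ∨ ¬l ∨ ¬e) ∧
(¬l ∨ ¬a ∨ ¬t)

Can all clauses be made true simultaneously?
No

No, the formula is not satisfiable.

No assignment of truth values to the variables can make all 40 clauses true simultaneously.

The formula is UNSAT (unsatisfiable).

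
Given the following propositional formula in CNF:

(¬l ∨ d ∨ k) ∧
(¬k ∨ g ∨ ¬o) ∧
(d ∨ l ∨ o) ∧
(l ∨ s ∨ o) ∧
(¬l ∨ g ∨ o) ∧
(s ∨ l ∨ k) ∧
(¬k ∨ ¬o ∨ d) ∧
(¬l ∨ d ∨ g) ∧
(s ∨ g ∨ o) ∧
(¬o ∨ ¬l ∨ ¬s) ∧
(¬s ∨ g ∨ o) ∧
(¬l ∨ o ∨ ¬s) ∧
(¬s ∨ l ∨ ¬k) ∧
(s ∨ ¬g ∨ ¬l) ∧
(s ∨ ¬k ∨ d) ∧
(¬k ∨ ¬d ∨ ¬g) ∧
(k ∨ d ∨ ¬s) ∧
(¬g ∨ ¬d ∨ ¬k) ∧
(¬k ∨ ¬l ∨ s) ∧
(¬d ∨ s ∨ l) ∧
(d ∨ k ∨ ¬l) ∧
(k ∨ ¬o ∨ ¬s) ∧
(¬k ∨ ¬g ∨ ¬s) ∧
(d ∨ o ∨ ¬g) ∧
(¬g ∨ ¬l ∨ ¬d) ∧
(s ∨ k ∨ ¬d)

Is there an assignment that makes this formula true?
Yes

Yes, the formula is satisfiable.

One satisfying assignment is: o=False, g=True, d=True, l=False, k=False, s=True

Verification: With this assignment, all 26 clauses evaluate to true.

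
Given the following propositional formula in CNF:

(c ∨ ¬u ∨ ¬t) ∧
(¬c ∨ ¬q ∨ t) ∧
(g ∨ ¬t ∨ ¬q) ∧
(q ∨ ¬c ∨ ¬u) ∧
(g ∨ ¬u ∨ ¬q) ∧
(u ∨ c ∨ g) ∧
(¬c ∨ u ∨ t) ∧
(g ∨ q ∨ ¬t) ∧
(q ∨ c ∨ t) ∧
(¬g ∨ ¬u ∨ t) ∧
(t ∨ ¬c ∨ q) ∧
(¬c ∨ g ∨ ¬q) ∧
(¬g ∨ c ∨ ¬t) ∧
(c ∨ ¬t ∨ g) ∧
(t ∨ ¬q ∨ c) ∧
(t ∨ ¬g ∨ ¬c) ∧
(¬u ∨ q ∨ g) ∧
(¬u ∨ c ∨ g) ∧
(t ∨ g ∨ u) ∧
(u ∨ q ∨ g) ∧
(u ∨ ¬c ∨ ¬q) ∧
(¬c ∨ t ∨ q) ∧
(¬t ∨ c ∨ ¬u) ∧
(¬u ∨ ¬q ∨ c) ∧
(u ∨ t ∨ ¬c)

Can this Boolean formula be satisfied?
Yes

Yes, the formula is satisfiable.

One satisfying assignment is: t=True, u=True, g=True, c=True, q=True

Verification: With this assignment, all 25 clauses evaluate to true.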